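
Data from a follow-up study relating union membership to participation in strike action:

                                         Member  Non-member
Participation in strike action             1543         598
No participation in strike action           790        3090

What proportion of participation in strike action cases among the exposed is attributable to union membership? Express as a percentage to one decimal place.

Reading the table with exposure as columns: a = 1543 (Member, case), b = 790 (Member, non-case), c = 598 (Non-member, case), d = 3090.
Risk in exposed = 1543/2333 = 0.66138; risk in unexposed = 598/3688 = 0.16215.
RR = 0.66138/0.16215 = 4.07888
AR% = (RR − 1)/RR × 100 = (4.07888 − 1)/4.07888 × 100 = 75.4835%

75.5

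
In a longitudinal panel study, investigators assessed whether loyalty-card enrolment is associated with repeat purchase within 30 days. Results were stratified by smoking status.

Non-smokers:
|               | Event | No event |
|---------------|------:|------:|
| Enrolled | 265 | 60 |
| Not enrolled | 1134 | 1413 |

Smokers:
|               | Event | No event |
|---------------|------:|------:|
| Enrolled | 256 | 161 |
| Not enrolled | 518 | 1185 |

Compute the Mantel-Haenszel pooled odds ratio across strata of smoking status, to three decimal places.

OR_MH = Σ(aᵢdᵢ/nᵢ) / Σ(bᵢcᵢ/nᵢ), where nᵢ is the stratum total.
Stratum 1 (Non-smokers): n = 2872; a·d/n = 265·1413/2872 = 130.3778; b·c/n = 60·1134/2872 = 23.6908
Stratum 2 (Smokers): n = 2120; a·d/n = 256·1185/2120 = 143.0943; b·c/n = 161·518/2120 = 39.3387
OR_MH = (130.3778 + 143.0943) / (23.6908 + 39.3387) = 273.4721 / 63.0295 = 4.33880

4.339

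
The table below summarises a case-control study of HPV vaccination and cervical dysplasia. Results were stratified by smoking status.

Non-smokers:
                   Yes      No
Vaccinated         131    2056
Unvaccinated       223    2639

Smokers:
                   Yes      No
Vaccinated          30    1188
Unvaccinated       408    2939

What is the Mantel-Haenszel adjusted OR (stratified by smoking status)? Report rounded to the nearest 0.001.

0.446

OR_MH = Σ(aᵢdᵢ/nᵢ) / Σ(bᵢcᵢ/nᵢ), where nᵢ is the stratum total.
Stratum 1 (Non-smokers): n = 5049; a·d/n = 131·2639/5049 = 68.4708; b·c/n = 2056·223/5049 = 90.8077
Stratum 2 (Smokers): n = 4565; a·d/n = 30·2939/4565 = 19.3143; b·c/n = 1188·408/4565 = 106.1783
OR_MH = (68.4708 + 19.3143) / (90.8077 + 106.1783) = 87.7851 / 196.9860 = 0.44564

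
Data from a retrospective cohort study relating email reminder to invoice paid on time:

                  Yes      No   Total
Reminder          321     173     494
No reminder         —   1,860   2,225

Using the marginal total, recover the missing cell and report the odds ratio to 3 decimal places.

9.455

The missing cell is in the unexposed row: 2225 − 1860 = 365.
So a = 321, b = 173, c = 365, d = 1860.
OR = (a·d)/(b·c) = (321 × 1860) / (173 × 365) = 597060 / 63145 = 9.45538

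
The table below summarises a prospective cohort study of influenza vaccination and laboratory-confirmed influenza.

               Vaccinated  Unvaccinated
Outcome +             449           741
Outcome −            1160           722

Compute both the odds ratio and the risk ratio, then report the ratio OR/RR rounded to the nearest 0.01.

0.68

Reading the table with exposure as columns: a = 449 (Vaccinated, case), b = 1160 (Vaccinated, non-case), c = 741 (Unvaccinated, case), d = 722.
OR = (449·722)/(1160·741) = 324178/859560 = 0.37714
Risk in exposed = 449/1609 = 0.27906; risk in unexposed = 741/1463 = 0.50649; RR = 0.55096
OR/RR = 0.37714 / 0.55096 = 0.68453
The outcome is not rare, so the OR lies further from 1 than the RR.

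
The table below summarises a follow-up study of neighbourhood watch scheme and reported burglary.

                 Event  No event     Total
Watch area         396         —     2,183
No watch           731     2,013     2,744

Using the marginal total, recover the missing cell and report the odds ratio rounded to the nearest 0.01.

The missing cell is in the exposed row: 2183 − 396 = 1787.
So a = 396, b = 1787, c = 731, d = 2013.
OR = (a·d)/(b·c) = (396 × 2013) / (1787 × 731) = 797148 / 1306297 = 0.61023

0.61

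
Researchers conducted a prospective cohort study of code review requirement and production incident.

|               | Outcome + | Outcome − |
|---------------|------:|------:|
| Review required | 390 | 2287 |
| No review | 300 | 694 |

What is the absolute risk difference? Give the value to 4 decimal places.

Cells: a = 390, b = 2287, c = 300, d = 694.
Risk in exposed = 390/2677 = 0.145685; risk in unexposed = 300/994 = 0.301811.
Risk difference = 0.145685 − 0.301811 = -0.156125

-0.1561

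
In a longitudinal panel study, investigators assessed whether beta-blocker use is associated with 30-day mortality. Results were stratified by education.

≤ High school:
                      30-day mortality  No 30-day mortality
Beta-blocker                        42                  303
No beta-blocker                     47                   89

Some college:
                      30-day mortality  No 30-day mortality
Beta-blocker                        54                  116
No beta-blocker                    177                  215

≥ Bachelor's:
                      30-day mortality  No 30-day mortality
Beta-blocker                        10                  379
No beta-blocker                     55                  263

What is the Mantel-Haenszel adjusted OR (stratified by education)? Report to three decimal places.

0.336

OR_MH = Σ(aᵢdᵢ/nᵢ) / Σ(bᵢcᵢ/nᵢ), where nᵢ is the stratum total.
Stratum 1 (≤ High school): n = 481; a·d/n = 42·89/481 = 7.7713; b·c/n = 303·47/481 = 29.6071
Stratum 2 (Some college): n = 562; a·d/n = 54·215/562 = 20.6584; b·c/n = 116·177/562 = 36.5338
Stratum 3 (≥ Bachelor's): n = 707; a·d/n = 10·263/707 = 3.7199; b·c/n = 379·55/707 = 29.4837
OR_MH = (7.7713 + 20.6584 + 3.7199) / (29.6071 + 36.5338 + 29.4837) = 32.1496 / 95.6246 = 0.33621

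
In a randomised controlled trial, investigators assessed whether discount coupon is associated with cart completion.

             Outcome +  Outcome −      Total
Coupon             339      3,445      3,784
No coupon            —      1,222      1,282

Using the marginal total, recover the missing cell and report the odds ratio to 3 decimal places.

2.004

The missing cell is in the unexposed row: 1282 − 1222 = 60.
So a = 339, b = 3445, c = 60, d = 1222.
OR = (a·d)/(b·c) = (339 × 1222) / (3445 × 60) = 414258 / 206700 = 2.00415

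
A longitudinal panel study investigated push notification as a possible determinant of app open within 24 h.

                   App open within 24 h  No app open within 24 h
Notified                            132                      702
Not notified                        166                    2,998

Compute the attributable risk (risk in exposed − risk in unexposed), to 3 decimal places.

0.106

Cells: a = 132, b = 702, c = 166, d = 2998.
Risk in exposed = 132/834 = 0.158273; risk in unexposed = 166/3164 = 0.052465.
Risk difference = 0.158273 − 0.052465 = 0.105808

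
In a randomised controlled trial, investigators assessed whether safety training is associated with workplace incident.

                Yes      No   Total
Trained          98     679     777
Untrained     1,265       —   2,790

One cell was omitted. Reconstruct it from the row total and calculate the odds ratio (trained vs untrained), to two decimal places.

0.17

The missing cell is in the unexposed row: 2790 − 1265 = 1525.
So a = 98, b = 679, c = 1265, d = 1525.
OR = (a·d)/(b·c) = (98 × 1525) / (679 × 1265) = 149450 / 858935 = 0.17399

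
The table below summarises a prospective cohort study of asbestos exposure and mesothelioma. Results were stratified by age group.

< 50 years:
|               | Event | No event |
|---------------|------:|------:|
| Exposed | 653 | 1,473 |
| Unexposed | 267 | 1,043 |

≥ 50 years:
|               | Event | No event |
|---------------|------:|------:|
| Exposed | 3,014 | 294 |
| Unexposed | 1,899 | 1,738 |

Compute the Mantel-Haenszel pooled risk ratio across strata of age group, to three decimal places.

1.708

RR_MH = Σ(aᵢ·n₀ᵢ/nᵢ) / Σ(cᵢ·n₁ᵢ/nᵢ), with n₁ᵢ = aᵢ+bᵢ (exposed), n₀ᵢ = cᵢ+dᵢ (unexposed), nᵢ = n₁ᵢ+n₀ᵢ.
Stratum 1 (< 50 years): n₁ = 2126, n₀ = 1310, n = 3436; a·n₀/n = 653·1310/3436 = 248.9610; c·n₁/n = 267·2126/3436 = 165.2043
Stratum 2 (≥ 50 years): n₁ = 3308, n₀ = 3637, n = 6945; a·n₀/n = 3014·3637/6945 = 1578.3899; c·n₁/n = 1899·3308/6945 = 904.5201
RR_MH = (248.9610 + 1578.3899) / (165.2043 + 904.5201) = 1827.3509 / 1069.7244 = 1.70824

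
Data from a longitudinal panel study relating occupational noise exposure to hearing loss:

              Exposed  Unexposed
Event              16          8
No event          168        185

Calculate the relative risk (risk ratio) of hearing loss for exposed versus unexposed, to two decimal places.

2.10

Reading the table with exposure as columns: a = 16 (Exposed, case), b = 168 (Exposed, non-case), c = 8 (Unexposed, case), d = 185.
Risk in exposed = 16/184 = 0.08696; risk in unexposed = 8/193 = 0.04145.
RR = 0.08696 / 0.04145 = 2.09783
The risk among the exposed is 2.10 times that among the unexposed.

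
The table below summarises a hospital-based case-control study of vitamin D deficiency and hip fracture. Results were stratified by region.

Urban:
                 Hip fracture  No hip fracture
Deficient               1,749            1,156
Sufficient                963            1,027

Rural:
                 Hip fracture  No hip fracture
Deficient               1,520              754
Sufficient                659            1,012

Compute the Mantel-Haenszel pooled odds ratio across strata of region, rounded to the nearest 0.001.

2.142

OR_MH = Σ(aᵢdᵢ/nᵢ) / Σ(bᵢcᵢ/nᵢ), where nᵢ is the stratum total.
Stratum 1 (Urban): n = 4895; a·d/n = 1749·1027/4895 = 366.9506; b·c/n = 1156·963/4895 = 227.4215
Stratum 2 (Rural): n = 3945; a·d/n = 1520·1012/3945 = 389.9214; b·c/n = 754·659/3945 = 125.9534
OR_MH = (366.9506 + 389.9214) / (227.4215 + 125.9534) = 756.8720 / 353.3748 = 2.14184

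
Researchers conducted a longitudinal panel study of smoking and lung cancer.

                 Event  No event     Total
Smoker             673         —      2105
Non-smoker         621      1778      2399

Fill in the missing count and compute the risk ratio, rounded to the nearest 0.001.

1.235

The missing cell is in the exposed row: 2105 − 673 = 1432.
So a = 673, b = 1432, c = 621, d = 1778.
RR = [a/(a+b)] / [c/(c+d)] = (673/2105) / (621/2399) = 0.31971/0.25886 = 1.23510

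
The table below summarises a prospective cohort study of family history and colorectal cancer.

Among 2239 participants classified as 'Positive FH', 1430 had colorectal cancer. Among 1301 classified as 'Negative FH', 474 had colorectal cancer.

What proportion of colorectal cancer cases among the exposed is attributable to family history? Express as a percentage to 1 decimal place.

From the description: a = 1430, b = 809, c = 474, d = 827.
Risk in exposed = 1430/2239 = 0.63868; risk in unexposed = 474/1301 = 0.36434.
RR = 0.63868/0.36434 = 1.75300
AR% = (RR − 1)/RR × 100 = (1.75300 − 1)/1.75300 × 100 = 42.9548%

43.0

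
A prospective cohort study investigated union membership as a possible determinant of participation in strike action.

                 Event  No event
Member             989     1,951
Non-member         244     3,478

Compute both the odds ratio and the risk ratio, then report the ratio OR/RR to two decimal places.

1.41

Cells: a = 989, b = 1951, c = 244, d = 3478.
OR = (989·3478)/(1951·244) = 3439742/476044 = 7.22568
Risk in exposed = 989/2940 = 0.33639; risk in unexposed = 244/3722 = 0.06556; RR = 5.13140
OR/RR = 7.22568 / 5.13140 = 1.40813
The outcome is not rare, so the OR lies further from 1 than the RR.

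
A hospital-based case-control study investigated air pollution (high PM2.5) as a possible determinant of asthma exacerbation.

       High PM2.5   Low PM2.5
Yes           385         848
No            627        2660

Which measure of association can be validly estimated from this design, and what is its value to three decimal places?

1.926

Reading the table with exposure as columns: a = 385 (High PM2.5, case), b = 627 (High PM2.5, non-case), c = 848 (Low PM2.5, case), d = 2660.
This is a hospital-based case-control study: participants were sampled on outcome status, so risks in the source population cannot be estimated directly — relative risk is not valid here. The odds ratio is the appropriate measure.
OR = (a·d)/(b·c) = (385 × 2660) / (627 × 848) = 1024100 / 531696 = 1.92610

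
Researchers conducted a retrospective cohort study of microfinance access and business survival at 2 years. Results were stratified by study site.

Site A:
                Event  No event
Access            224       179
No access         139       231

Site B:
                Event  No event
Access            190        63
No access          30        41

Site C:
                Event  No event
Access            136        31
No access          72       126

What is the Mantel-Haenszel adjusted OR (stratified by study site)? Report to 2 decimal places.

3.13

OR_MH = Σ(aᵢdᵢ/nᵢ) / Σ(bᵢcᵢ/nᵢ), where nᵢ is the stratum total.
Stratum 1 (Site A): n = 773; a·d/n = 224·231/773 = 66.9392; b·c/n = 179·139/773 = 32.1876
Stratum 2 (Site B): n = 324; a·d/n = 190·41/324 = 24.0432; b·c/n = 63·30/324 = 5.8333
Stratum 3 (Site C): n = 365; a·d/n = 136·126/365 = 46.9479; b·c/n = 31·72/365 = 6.1151
OR_MH = (66.9392 + 24.0432 + 46.9479) / (32.1876 + 5.8333 + 6.1151) = 137.9304 / 44.1360 = 3.12512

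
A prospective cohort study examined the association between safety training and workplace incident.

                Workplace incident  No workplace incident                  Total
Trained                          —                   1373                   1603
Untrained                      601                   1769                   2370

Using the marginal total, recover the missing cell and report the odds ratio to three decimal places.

The missing cell is in the exposed row: 1603 − 1373 = 230.
So a = 230, b = 1373, c = 601, d = 1769.
OR = (a·d)/(b·c) = (230 × 1769) / (1373 × 601) = 406870 / 825173 = 0.49307

0.493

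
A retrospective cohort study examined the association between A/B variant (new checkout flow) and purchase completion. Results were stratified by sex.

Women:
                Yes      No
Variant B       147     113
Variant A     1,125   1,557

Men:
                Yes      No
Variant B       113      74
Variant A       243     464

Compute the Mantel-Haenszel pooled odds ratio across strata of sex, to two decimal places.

2.15

OR_MH = Σ(aᵢdᵢ/nᵢ) / Σ(bᵢcᵢ/nᵢ), where nᵢ is the stratum total.
Stratum 1 (Women): n = 2942; a·d/n = 147·1557/2942 = 77.7971; b·c/n = 113·1125/2942 = 43.2104
Stratum 2 (Men): n = 894; a·d/n = 113·464/894 = 58.6488; b·c/n = 74·243/894 = 20.1141
OR_MH = (77.7971 + 58.6488) / (43.2104 + 20.1141) = 136.4458 / 63.3245 = 2.15471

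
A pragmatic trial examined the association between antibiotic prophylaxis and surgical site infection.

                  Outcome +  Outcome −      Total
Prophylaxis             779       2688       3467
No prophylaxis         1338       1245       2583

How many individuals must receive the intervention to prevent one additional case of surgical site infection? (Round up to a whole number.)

Risk in treated group = 779/3467 = 0.22469; risk in control = 1338/2583 = 0.51800.
Absolute risk reduction = 0.51800 − 0.22469 = 0.29331
NNT = 1 / ARR = 1 / 0.29331 = 3.409 → round up → 4

4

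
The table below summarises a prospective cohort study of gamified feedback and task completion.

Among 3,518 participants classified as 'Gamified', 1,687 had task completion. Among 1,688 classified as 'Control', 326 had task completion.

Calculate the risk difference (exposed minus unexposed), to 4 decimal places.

From the description: a = 1687, b = 1831, c = 326, d = 1362.
Risk in exposed = 1687/3518 = 0.479534; risk in unexposed = 326/1688 = 0.193128.
Risk difference = 0.479534 − 0.193128 = 0.286406

0.2864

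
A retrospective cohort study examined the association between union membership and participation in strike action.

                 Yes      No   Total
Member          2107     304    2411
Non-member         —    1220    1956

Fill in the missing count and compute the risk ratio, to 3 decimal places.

2.323

The missing cell is in the unexposed row: 1956 − 1220 = 736.
So a = 2107, b = 304, c = 736, d = 1220.
RR = [a/(a+b)] / [c/(c+d)] = (2107/2411) / (736/1956) = 0.87391/0.37628 = 2.32251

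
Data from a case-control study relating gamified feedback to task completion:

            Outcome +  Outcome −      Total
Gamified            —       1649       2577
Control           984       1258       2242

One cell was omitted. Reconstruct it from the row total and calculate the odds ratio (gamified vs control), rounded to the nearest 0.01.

The missing cell is in the exposed row: 2577 − 1649 = 928.
So a = 928, b = 1649, c = 984, d = 1258.
OR = (a·d)/(b·c) = (928 × 1258) / (1649 × 984) = 1167424 / 1622616 = 0.71947

0.72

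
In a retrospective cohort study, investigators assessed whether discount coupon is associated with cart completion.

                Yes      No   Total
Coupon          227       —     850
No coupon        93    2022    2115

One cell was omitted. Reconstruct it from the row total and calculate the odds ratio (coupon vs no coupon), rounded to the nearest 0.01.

7.92

The missing cell is in the exposed row: 850 − 227 = 623.
So a = 227, b = 623, c = 93, d = 2022.
OR = (a·d)/(b·c) = (227 × 2022) / (623 × 93) = 458994 / 57939 = 7.92202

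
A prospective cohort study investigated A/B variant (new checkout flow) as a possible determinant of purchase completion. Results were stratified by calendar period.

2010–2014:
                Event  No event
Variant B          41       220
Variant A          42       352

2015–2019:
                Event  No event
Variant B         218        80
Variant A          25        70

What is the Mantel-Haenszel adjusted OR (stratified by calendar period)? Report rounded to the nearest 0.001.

3.171

OR_MH = Σ(aᵢdᵢ/nᵢ) / Σ(bᵢcᵢ/nᵢ), where nᵢ is the stratum total.
Stratum 1 (2010–2014): n = 655; a·d/n = 41·352/655 = 22.0336; b·c/n = 220·42/655 = 14.1069
Stratum 2 (2015–2019): n = 393; a·d/n = 218·70/393 = 38.8295; b·c/n = 80·25/393 = 5.0891
OR_MH = (22.0336 + 38.8295) / (14.1069 + 5.0891) = 60.8631 / 19.1959 = 3.17063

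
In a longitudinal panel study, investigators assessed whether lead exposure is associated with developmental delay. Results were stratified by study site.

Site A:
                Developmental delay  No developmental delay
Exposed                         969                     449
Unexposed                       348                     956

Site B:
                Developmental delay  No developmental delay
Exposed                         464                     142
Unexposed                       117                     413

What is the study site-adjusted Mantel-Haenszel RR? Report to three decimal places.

RR_MH = Σ(aᵢ·n₀ᵢ/nᵢ) / Σ(cᵢ·n₁ᵢ/nᵢ), with n₁ᵢ = aᵢ+bᵢ (exposed), n₀ᵢ = cᵢ+dᵢ (unexposed), nᵢ = n₁ᵢ+n₀ᵢ.
Stratum 1 (Site A): n₁ = 1418, n₀ = 1304, n = 2722; a·n₀/n = 969·1304/2722 = 464.2087; c·n₁/n = 348·1418/2722 = 181.2873
Stratum 2 (Site B): n₁ = 606, n₀ = 530, n = 1136; a·n₀/n = 464·530/1136 = 216.4789; c·n₁/n = 117·606/1136 = 62.4137
RR_MH = (464.2087 + 216.4789) / (181.2873 + 62.4137) = 680.6875 / 243.7010 = 2.79313

2.793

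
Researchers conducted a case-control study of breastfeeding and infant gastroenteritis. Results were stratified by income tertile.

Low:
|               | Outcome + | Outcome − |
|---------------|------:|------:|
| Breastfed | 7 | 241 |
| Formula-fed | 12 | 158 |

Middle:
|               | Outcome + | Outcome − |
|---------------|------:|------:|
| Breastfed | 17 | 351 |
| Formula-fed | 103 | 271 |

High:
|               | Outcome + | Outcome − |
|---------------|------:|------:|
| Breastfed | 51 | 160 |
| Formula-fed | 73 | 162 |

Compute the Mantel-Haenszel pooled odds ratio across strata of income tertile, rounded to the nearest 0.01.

0.33

OR_MH = Σ(aᵢdᵢ/nᵢ) / Σ(bᵢcᵢ/nᵢ), where nᵢ is the stratum total.
Stratum 1 (Low): n = 418; a·d/n = 7·158/418 = 2.6459; b·c/n = 241·12/418 = 6.9187
Stratum 2 (Middle): n = 742; a·d/n = 17·271/742 = 6.2089; b·c/n = 351·103/742 = 48.7237
Stratum 3 (High): n = 446; a·d/n = 51·162/446 = 18.5247; b·c/n = 160·73/446 = 26.1883
OR_MH = (2.6459 + 6.2089 + 18.5247) / (6.9187 + 48.7237 + 26.1883) = 27.3795 / 81.8307 = 0.33459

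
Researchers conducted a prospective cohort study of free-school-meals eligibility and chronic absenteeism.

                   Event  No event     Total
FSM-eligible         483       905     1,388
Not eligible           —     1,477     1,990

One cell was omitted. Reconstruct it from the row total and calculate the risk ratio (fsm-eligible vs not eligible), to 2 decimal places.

The missing cell is in the unexposed row: 1990 − 1477 = 513.
So a = 483, b = 905, c = 513, d = 1477.
RR = [a/(a+b)] / [c/(c+d)] = (483/1388) / (513/1990) = 0.34798/0.25779 = 1.34987

1.35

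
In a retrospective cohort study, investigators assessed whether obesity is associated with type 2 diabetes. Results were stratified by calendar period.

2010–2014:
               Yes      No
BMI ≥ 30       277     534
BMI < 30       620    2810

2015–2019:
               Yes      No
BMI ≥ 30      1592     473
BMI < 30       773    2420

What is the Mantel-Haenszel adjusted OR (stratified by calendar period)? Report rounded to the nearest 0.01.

OR_MH = Σ(aᵢdᵢ/nᵢ) / Σ(bᵢcᵢ/nᵢ), where nᵢ is the stratum total.
Stratum 1 (2010–2014): n = 4241; a·d/n = 277·2810/4241 = 183.5345; b·c/n = 534·620/4241 = 78.0665
Stratum 2 (2015–2019): n = 5258; a·d/n = 1592·2420/5258 = 732.7197; b·c/n = 473·773/5258 = 69.5377
OR_MH = (183.5345 + 732.7197) / (78.0665 + 69.5377) = 916.2542 / 147.6042 = 6.20751

6.21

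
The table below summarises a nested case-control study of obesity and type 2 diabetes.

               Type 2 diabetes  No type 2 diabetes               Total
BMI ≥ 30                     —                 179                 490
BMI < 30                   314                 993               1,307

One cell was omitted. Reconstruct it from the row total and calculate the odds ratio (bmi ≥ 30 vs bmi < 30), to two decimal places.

5.49

The missing cell is in the exposed row: 490 − 179 = 311.
So a = 311, b = 179, c = 314, d = 993.
OR = (a·d)/(b·c) = (311 × 993) / (179 × 314) = 308823 / 56206 = 5.49448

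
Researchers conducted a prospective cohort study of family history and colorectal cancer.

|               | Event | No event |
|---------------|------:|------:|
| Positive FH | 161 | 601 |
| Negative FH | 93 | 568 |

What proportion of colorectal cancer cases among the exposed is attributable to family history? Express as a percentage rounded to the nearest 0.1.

33.4

Cells: a = 161, b = 601, c = 93, d = 568.
Risk in exposed = 161/762 = 0.21129; risk in unexposed = 93/661 = 0.14070.
RR = 0.21129/0.14070 = 1.50172
AR% = (RR − 1)/RR × 100 = (1.50172 − 1)/1.50172 × 100 = 33.4098%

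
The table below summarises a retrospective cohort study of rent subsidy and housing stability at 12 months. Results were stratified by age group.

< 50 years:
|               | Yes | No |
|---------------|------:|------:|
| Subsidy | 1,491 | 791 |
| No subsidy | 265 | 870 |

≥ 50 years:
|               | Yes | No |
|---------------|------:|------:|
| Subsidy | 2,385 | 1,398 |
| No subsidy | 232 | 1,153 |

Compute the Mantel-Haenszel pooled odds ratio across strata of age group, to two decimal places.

OR_MH = Σ(aᵢdᵢ/nᵢ) / Σ(bᵢcᵢ/nᵢ), where nᵢ is the stratum total.
Stratum 1 (< 50 years): n = 3417; a·d/n = 1491·870/3417 = 379.6225; b·c/n = 791·265/3417 = 61.3447
Stratum 2 (≥ 50 years): n = 5168; a·d/n = 2385·1153/5168 = 532.1024; b·c/n = 1398·232/5168 = 62.7585
OR_MH = (379.6225 + 532.1024) / (61.3447 + 62.7585) = 911.7248 / 124.1033 = 7.34650

7.35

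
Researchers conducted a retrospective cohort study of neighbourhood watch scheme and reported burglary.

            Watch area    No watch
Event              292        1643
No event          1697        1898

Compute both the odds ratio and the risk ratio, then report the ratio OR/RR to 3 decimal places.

Reading the table with exposure as columns: a = 292 (Watch area, case), b = 1697 (Watch area, non-case), c = 1643 (No watch, case), d = 1898.
OR = (292·1898)/(1697·1643) = 554216/2788171 = 0.19877
Risk in exposed = 292/1989 = 0.14681; risk in unexposed = 1643/3541 = 0.46399; RR = 0.31640
OR/RR = 0.19877 / 0.31640 = 0.62824
The outcome is not rare, so the OR lies further from 1 than the RR.

0.628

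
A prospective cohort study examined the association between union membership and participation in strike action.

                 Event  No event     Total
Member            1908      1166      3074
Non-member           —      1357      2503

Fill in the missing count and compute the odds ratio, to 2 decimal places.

1.94

The missing cell is in the unexposed row: 2503 − 1357 = 1146.
So a = 1908, b = 1166, c = 1146, d = 1357.
OR = (a·d)/(b·c) = (1908 × 1357) / (1166 × 1146) = 2589156 / 1336236 = 1.93765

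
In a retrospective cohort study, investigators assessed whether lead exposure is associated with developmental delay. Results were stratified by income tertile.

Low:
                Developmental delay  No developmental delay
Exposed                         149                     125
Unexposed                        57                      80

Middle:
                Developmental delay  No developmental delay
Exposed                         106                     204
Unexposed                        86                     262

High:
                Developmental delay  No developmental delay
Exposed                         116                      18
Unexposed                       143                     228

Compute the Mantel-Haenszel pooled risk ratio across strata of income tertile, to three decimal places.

1.640

RR_MH = Σ(aᵢ·n₀ᵢ/nᵢ) / Σ(cᵢ·n₁ᵢ/nᵢ), with n₁ᵢ = aᵢ+bᵢ (exposed), n₀ᵢ = cᵢ+dᵢ (unexposed), nᵢ = n₁ᵢ+n₀ᵢ.
Stratum 1 (Low): n₁ = 274, n₀ = 137, n = 411; a·n₀/n = 149·137/411 = 49.6667; c·n₁/n = 57·274/411 = 38.0000
Stratum 2 (Middle): n₁ = 310, n₀ = 348, n = 658; a·n₀/n = 106·348/658 = 56.0608; c·n₁/n = 86·310/658 = 40.5167
Stratum 3 (High): n₁ = 134, n₀ = 371, n = 505; a·n₀/n = 116·371/505 = 85.2198; c·n₁/n = 143·134/505 = 37.9446
RR_MH = (49.6667 + 56.0608 + 85.2198) / (38.0000 + 40.5167 + 37.9446) = 190.9473 / 116.4613 = 1.63958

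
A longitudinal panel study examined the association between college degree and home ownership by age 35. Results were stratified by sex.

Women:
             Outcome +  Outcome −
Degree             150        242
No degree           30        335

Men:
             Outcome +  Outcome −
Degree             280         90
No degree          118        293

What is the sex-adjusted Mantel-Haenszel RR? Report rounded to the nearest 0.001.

3.075

RR_MH = Σ(aᵢ·n₀ᵢ/nᵢ) / Σ(cᵢ·n₁ᵢ/nᵢ), with n₁ᵢ = aᵢ+bᵢ (exposed), n₀ᵢ = cᵢ+dᵢ (unexposed), nᵢ = n₁ᵢ+n₀ᵢ.
Stratum 1 (Women): n₁ = 392, n₀ = 365, n = 757; a·n₀/n = 150·365/757 = 72.3250; c·n₁/n = 30·392/757 = 15.5350
Stratum 2 (Men): n₁ = 370, n₀ = 411, n = 781; a·n₀/n = 280·411/781 = 147.3496; c·n₁/n = 118·370/781 = 55.9027
RR_MH = (72.3250 + 147.3496) / (15.5350 + 55.9027) = 219.6745 / 71.4377 = 3.07505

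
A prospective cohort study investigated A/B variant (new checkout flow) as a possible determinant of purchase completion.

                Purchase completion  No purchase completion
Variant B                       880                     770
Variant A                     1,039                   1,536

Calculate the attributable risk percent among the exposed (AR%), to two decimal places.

Cells: a = 880, b = 770, c = 1039, d = 1536.
Risk in exposed = 880/1650 = 0.53333; risk in unexposed = 1039/2575 = 0.40350.
RR = 0.53333/0.40350 = 1.32178
AR% = (RR − 1)/RR × 100 = (1.32178 − 1)/1.32178 × 100 = 24.3447%

24.34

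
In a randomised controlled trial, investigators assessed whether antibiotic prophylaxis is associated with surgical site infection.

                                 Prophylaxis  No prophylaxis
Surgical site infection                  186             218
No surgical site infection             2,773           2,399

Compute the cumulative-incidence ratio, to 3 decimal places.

0.755

Reading the table with exposure as columns: a = 186 (Prophylaxis, case), b = 2773 (Prophylaxis, non-case), c = 218 (No prophylaxis, case), d = 2399.
Risk in exposed = 186/2959 = 0.06286; risk in unexposed = 218/2617 = 0.08330.
RR = 0.06286 / 0.08330 = 0.75460
The risk is 25% lower among the exposed than among the unexposed.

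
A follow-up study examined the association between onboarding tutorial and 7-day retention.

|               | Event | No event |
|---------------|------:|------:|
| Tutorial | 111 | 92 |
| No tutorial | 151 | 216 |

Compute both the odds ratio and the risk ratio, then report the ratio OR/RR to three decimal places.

1.299

Cells: a = 111, b = 92, c = 151, d = 216.
OR = (111·216)/(92·151) = 23976/13892 = 1.72589
Risk in exposed = 111/203 = 0.54680; risk in unexposed = 151/367 = 0.41144; RR = 1.32897
OR/RR = 1.72589 / 1.32897 = 1.29866
The outcome is not rare, so the OR lies further from 1 than the RR.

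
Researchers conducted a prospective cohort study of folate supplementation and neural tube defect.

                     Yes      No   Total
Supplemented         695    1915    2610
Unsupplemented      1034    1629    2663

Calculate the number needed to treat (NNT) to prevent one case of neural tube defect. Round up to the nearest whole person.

9

Risk in treated group = 695/2610 = 0.26628; risk in control = 1034/2663 = 0.38828.
Absolute risk reduction = 0.38828 − 0.26628 = 0.12200
NNT = 1 / ARR = 1 / 0.12200 = 8.197 → round up → 9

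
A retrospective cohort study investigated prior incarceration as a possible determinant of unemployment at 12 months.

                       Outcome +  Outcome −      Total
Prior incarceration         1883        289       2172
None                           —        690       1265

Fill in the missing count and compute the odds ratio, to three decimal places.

The missing cell is in the unexposed row: 1265 − 690 = 575.
So a = 1883, b = 289, c = 575, d = 690.
OR = (a·d)/(b·c) = (1883 × 690) / (289 × 575) = 1299270 / 166175 = 7.81869

7.819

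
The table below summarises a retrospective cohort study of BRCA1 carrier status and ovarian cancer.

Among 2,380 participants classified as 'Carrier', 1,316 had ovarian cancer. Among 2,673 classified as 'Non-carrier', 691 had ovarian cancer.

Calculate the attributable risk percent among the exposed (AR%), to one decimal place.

From the description: a = 1316, b = 1064, c = 691, d = 1982.
Risk in exposed = 1316/2380 = 0.55294; risk in unexposed = 691/2673 = 0.25851.
RR = 0.55294/0.25851 = 2.13895
AR% = (RR − 1)/RR × 100 = (2.13895 − 1)/2.13895 × 100 = 53.2480%

53.2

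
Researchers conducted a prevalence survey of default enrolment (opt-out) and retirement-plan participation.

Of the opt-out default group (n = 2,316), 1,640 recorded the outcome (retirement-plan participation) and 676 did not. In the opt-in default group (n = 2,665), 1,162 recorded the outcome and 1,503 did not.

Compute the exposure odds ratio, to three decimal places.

3.138

From the description: a = 1640, b = 676, c = 1162, d = 1503.
OR = (a·d)/(b·c) = (1640 × 1503) / (676 × 1162) = 2464920 / 785512 = 3.13798
The odds of retirement-plan participation are about 3.14 times as high in the opt-out default group.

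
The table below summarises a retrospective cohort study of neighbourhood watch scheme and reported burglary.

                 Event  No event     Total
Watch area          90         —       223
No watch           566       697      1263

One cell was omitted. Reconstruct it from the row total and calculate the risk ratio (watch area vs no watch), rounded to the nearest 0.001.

0.901

The missing cell is in the exposed row: 223 − 90 = 133.
So a = 90, b = 133, c = 566, d = 697.
RR = [a/(a+b)] / [c/(c+d)] = (90/223) / (566/1263) = 0.40359/0.44814 = 0.90058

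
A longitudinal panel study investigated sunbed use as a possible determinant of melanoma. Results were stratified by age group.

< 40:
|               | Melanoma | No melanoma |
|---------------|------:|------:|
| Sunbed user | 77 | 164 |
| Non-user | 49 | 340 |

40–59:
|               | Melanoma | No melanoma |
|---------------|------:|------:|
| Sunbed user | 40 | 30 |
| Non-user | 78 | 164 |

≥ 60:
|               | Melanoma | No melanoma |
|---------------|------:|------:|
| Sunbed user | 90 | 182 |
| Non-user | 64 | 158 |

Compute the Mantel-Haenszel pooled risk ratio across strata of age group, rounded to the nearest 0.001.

1.665

RR_MH = Σ(aᵢ·n₀ᵢ/nᵢ) / Σ(cᵢ·n₁ᵢ/nᵢ), with n₁ᵢ = aᵢ+bᵢ (exposed), n₀ᵢ = cᵢ+dᵢ (unexposed), nᵢ = n₁ᵢ+n₀ᵢ.
Stratum 1 (< 40): n₁ = 241, n₀ = 389, n = 630; a·n₀/n = 77·389/630 = 47.5444; c·n₁/n = 49·241/630 = 18.7444
Stratum 2 (40–59): n₁ = 70, n₀ = 242, n = 312; a·n₀/n = 40·242/312 = 31.0256; c·n₁/n = 78·70/312 = 17.5000
Stratum 3 (≥ 60): n₁ = 272, n₀ = 222, n = 494; a·n₀/n = 90·222/494 = 40.4453; c·n₁/n = 64·272/494 = 35.2389
RR_MH = (47.5444 + 31.0256 + 40.4453) / (18.7444 + 17.5000 + 35.2389) = 119.0154 / 71.4833 = 1.66494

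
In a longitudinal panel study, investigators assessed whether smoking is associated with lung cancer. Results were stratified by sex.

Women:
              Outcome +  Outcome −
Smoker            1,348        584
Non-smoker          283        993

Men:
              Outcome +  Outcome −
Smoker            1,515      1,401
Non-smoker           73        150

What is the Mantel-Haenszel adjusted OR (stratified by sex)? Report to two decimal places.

OR_MH = Σ(aᵢdᵢ/nᵢ) / Σ(bᵢcᵢ/nᵢ), where nᵢ is the stratum total.
Stratum 1 (Women): n = 3208; a·d/n = 1348·993/3208 = 417.2581; b·c/n = 584·283/3208 = 51.5187
Stratum 2 (Men): n = 3139; a·d/n = 1515·150/3139 = 72.3957; b·c/n = 1401·73/3139 = 32.5814
OR_MH = (417.2581 + 72.3957) / (51.5187 + 32.5814) = 489.6538 / 84.1001 = 5.82227

5.82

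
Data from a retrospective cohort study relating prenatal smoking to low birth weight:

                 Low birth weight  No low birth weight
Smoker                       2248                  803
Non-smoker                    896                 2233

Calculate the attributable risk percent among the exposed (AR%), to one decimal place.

Cells: a = 2248, b = 803, c = 896, d = 2233.
Risk in exposed = 2248/3051 = 0.73681; risk in unexposed = 896/3129 = 0.28635.
RR = 0.73681/0.28635 = 2.57307
AR% = (RR − 1)/RR × 100 = (2.57307 − 1)/2.57307 × 100 = 61.1359%

61.1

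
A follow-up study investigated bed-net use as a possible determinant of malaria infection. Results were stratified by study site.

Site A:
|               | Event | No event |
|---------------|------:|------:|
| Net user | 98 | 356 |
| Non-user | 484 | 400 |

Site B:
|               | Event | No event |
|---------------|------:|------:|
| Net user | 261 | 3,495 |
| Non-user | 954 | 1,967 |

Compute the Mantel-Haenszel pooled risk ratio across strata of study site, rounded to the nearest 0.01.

0.26

RR_MH = Σ(aᵢ·n₀ᵢ/nᵢ) / Σ(cᵢ·n₁ᵢ/nᵢ), with n₁ᵢ = aᵢ+bᵢ (exposed), n₀ᵢ = cᵢ+dᵢ (unexposed), nᵢ = n₁ᵢ+n₀ᵢ.
Stratum 1 (Site A): n₁ = 454, n₀ = 884, n = 1338; a·n₀/n = 98·884/1338 = 64.7474; c·n₁/n = 484·454/1338 = 164.2272
Stratum 2 (Site B): n₁ = 3756, n₀ = 2921, n = 6677; a·n₀/n = 261·2921/6677 = 114.1802; c·n₁/n = 954·3756/6677 = 536.6518
RR_MH = (64.7474 + 114.1802) / (164.2272 + 536.6518) = 178.9276 / 700.8790 = 0.25529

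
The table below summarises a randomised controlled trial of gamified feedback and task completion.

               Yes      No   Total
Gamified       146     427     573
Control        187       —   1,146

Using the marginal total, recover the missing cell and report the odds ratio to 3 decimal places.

The missing cell is in the unexposed row: 1146 − 187 = 959.
So a = 146, b = 427, c = 187, d = 959.
OR = (a·d)/(b·c) = (146 × 959) / (427 × 187) = 140014 / 79849 = 1.75348

1.753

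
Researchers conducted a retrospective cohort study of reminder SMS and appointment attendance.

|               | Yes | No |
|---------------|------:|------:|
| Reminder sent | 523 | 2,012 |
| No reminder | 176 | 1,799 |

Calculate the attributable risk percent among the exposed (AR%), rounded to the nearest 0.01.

Cells: a = 523, b = 2012, c = 176, d = 1799.
Risk in exposed = 523/2535 = 0.20631; risk in unexposed = 176/1975 = 0.08911.
RR = 0.20631/0.08911 = 2.31514
AR% = (RR − 1)/RR × 100 = (2.31514 − 1)/2.31514 × 100 = 56.8062%

56.81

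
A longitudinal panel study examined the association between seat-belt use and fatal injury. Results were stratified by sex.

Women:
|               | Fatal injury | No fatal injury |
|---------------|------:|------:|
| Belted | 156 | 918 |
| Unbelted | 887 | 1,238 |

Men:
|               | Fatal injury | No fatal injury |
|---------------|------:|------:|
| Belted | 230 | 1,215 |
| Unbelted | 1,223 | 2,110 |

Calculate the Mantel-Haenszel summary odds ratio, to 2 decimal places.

0.29

OR_MH = Σ(aᵢdᵢ/nᵢ) / Σ(bᵢcᵢ/nᵢ), where nᵢ is the stratum total.
Stratum 1 (Women): n = 3199; a·d/n = 156·1238/3199 = 60.3714; b·c/n = 918·887/3199 = 254.5377
Stratum 2 (Men): n = 4778; a·d/n = 230·2110/4778 = 101.5697; b·c/n = 1215·1223/4778 = 310.9973
OR_MH = (60.3714 + 101.5697) / (254.5377 + 310.9973) = 161.9411 / 565.5349 = 0.28635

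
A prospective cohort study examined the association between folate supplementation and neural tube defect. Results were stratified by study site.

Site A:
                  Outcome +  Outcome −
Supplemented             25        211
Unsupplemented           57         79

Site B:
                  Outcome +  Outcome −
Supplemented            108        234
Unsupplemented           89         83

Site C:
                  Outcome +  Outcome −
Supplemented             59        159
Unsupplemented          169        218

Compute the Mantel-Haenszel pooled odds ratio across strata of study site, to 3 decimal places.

OR_MH = Σ(aᵢdᵢ/nᵢ) / Σ(bᵢcᵢ/nᵢ), where nᵢ is the stratum total.
Stratum 1 (Site A): n = 372; a·d/n = 25·79/372 = 5.3091; b·c/n = 211·57/372 = 32.3306
Stratum 2 (Site B): n = 514; a·d/n = 108·83/514 = 17.4397; b·c/n = 234·89/514 = 40.5175
Stratum 3 (Site C): n = 605; a·d/n = 59·218/605 = 21.2595; b·c/n = 159·169/605 = 44.4149
OR_MH = (5.3091 + 17.4397 + 21.2595) / (32.3306 + 40.5175 + 44.4149) = 44.0083 / 117.2630 = 0.37530

0.375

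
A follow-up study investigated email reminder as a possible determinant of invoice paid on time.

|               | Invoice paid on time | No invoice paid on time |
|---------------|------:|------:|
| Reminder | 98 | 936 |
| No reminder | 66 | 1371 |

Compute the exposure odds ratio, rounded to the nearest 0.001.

2.175

Cells: a = 98, b = 936, c = 66, d = 1371.
OR = (a·d)/(b·c) = (98 × 1371) / (936 × 66) = 134358 / 61776 = 2.17492
The odds of invoice paid on time are about 2.17 times as high in the reminder group.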